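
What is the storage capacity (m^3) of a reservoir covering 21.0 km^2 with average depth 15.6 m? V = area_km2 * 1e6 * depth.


V = 21.0 * 1e6 * 15.6 = 3.2760e+08 m^3


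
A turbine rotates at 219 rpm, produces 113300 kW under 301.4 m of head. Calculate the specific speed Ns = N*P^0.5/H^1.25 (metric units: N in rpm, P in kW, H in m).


Ns = 219 * 113300^0.5 / 301.4^1.25 = 58.6989


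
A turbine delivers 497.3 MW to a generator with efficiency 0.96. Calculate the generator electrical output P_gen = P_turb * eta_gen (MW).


P_gen = 497.3 * 0.96 = 477.4080 MW


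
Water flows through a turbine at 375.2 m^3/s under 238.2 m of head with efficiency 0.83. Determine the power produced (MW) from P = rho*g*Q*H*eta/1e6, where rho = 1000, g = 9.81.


P = 1000 * 9.81 * 375.2 * 238.2 * 0.83 / 1e6 = 727.6988 MW


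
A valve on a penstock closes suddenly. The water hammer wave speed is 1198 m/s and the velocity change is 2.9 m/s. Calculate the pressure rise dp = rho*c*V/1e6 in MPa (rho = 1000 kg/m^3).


dp = 1000 * 1198 * 2.9 / 1e6 = 3.4742 MPa


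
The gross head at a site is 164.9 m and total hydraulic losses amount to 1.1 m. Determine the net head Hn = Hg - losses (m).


Hn = 164.9 - 1.1 = 163.8000 m


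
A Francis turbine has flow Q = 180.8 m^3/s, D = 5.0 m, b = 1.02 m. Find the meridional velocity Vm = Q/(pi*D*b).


Vm = 180.8 / (pi * 5.0 * 1.02) = 11.2844 m/s


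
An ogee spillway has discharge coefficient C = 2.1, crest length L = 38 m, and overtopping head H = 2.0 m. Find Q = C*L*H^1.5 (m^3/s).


Q = 2.1 * 38 * 2.0^1.5 = 225.7085 m^3/s


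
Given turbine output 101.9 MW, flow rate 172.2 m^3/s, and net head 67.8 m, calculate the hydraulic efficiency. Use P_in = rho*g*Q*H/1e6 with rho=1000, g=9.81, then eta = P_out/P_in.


P_in = 1000 * 9.81 * 172.2 * 67.8 / 1e6 = 114.5333 MW
eta = 101.9 / 114.5333 = 0.8897


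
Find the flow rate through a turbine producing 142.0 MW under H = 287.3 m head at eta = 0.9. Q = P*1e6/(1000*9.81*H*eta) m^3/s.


Q = 142.0 * 1e6 / (1000 * 9.81 * 287.3 * 0.9) = 55.9811 m^3/s


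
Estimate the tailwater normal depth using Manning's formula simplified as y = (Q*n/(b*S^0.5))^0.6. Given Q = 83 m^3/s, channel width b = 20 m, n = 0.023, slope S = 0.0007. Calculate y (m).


y = (83 * 0.023 / (20 * 0.0007^0.5))^0.6 = 2.1594 m


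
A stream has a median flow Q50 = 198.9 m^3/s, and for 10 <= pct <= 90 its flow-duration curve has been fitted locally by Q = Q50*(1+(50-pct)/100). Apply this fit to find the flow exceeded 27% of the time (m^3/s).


Q = 198.9 * (1 + (50 - 27)/100) = 244.6470 m^3/s


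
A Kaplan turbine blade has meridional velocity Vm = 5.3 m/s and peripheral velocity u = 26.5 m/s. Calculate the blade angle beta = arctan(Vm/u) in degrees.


beta = arctan(5.3 / 26.5) = 11.3099 degrees


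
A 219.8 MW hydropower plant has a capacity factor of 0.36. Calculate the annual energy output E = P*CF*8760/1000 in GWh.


E = 219.8 * 0.36 * 8760 / 1000 = 693.1613 GWh


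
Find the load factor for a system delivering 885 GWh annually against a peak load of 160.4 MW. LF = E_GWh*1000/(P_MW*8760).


LF = 885 * 1000 / (160.4 * 8760) = 0.6298


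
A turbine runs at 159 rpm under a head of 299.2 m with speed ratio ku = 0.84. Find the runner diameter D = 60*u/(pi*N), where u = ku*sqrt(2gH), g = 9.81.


u = 0.84 * sqrt(2*9.81*299.2) = 64.3590 m/s
D = 60 * 64.3590 / (pi * 159) = 7.7306 m


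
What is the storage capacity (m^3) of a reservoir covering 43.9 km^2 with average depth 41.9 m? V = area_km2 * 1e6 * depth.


V = 43.9 * 1e6 * 41.9 = 1.8394e+09 m^3


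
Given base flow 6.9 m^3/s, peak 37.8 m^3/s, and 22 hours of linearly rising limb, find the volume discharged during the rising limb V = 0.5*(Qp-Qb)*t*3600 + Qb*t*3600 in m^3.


V = 0.5*(37.8 - 6.9)*22*3600 + 6.9*22*3600 = 1.7701e+06 m^3


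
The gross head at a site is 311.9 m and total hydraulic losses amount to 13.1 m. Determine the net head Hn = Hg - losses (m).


Hn = 311.9 - 13.1 = 298.8000 m


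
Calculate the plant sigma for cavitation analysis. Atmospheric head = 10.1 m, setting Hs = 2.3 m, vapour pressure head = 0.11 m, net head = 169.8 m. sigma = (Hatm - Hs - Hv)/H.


sigma = (10.1 - 2.3 - 0.11) / 169.8 = 0.0453


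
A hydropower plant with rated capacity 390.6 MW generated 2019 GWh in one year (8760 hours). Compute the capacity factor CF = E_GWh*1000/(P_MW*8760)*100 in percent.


CF = 2019 * 1000 / (390.6 * 8760) * 100 = 59.0065 %


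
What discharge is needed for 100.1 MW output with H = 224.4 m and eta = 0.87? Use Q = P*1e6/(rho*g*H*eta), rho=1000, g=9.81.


Q = 100.1 * 1e6 / (1000 * 9.81 * 224.4 * 0.87) = 52.2664 m^3/s


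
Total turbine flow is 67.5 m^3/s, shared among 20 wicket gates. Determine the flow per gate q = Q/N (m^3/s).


q = 67.5 / 20 = 3.3750 m^3/s


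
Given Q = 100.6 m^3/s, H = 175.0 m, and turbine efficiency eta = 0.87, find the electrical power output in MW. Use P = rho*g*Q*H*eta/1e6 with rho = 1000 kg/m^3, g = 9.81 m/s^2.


P = 1000 * 9.81 * 100.6 * 175.0 * 0.87 / 1e6 = 150.2534 MW


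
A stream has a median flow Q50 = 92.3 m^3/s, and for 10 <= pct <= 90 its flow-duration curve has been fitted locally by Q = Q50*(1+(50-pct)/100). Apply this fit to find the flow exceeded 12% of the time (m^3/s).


Q = 92.3 * (1 + (50 - 12)/100) = 127.3740 m^3/s


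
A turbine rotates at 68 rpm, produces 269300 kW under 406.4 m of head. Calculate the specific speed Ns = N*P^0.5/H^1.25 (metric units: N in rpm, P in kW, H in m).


Ns = 68 * 269300^0.5 / 406.4^1.25 = 19.3390


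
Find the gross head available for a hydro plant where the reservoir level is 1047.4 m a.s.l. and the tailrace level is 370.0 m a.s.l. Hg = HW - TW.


Hg = 1047.4 - 370.0 = 677.4000 m


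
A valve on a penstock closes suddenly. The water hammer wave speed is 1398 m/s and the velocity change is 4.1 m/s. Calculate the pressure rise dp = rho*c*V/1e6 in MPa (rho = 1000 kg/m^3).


dp = 1000 * 1398 * 4.1 / 1e6 = 5.7318 MPa


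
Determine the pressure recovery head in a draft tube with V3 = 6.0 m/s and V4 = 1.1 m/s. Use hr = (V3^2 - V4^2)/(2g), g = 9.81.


hr = (6.0^2 - 1.1^2) / (2*9.81) = 1.7732 m


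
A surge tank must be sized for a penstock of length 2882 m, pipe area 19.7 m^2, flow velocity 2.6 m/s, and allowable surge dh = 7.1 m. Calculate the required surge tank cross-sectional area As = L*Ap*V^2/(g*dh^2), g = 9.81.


As = 2882 * 19.7 * 2.6^2 / (9.81 * 7.1^2) = 776.1063 m^2


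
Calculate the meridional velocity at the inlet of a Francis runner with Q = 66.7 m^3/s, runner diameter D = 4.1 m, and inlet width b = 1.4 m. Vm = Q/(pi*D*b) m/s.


Vm = 66.7 / (pi * 4.1 * 1.4) = 3.6988 m/s


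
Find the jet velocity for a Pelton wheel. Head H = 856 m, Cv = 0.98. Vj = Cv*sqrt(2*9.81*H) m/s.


Vj = 0.98 * sqrt(2*9.81*856) = 127.0026 m/s


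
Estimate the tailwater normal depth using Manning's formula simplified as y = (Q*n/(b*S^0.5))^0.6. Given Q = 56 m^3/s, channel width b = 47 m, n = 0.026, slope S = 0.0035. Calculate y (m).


y = (56 * 0.026 / (47 * 0.0035^0.5))^0.6 = 0.6783 m


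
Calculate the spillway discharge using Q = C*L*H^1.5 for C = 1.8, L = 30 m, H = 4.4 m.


Q = 1.8 * 30 * 4.4^1.5 = 498.3940 m^3/s


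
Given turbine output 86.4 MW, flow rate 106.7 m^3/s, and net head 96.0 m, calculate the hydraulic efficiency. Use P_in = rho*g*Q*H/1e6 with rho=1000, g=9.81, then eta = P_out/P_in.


P_in = 1000 * 9.81 * 106.7 * 96.0 / 1e6 = 100.4858 MW
eta = 86.4 / 100.4858 = 0.8598


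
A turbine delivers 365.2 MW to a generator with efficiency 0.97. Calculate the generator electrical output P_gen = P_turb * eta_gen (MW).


P_gen = 365.2 * 0.97 = 354.2440 MW


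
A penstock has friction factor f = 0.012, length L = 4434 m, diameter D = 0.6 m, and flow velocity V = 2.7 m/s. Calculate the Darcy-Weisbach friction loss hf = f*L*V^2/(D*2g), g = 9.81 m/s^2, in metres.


hf = 0.012 * 4434 * 2.7^2 / (0.6 * 2 * 9.81) = 32.9499 m


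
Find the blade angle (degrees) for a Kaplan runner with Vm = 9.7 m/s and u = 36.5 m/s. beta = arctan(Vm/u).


beta = arctan(9.7 / 36.5) = 14.8826 degrees


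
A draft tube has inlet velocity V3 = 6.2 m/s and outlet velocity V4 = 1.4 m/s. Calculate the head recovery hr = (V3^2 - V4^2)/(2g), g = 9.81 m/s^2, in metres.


hr = (6.2^2 - 1.4^2) / (2*9.81) = 1.8593 m


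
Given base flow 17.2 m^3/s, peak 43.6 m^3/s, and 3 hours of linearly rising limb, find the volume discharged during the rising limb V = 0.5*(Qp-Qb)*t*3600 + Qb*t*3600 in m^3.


V = 0.5*(43.6 - 17.2)*3*3600 + 17.2*3*3600 = 328320.0000 m^3


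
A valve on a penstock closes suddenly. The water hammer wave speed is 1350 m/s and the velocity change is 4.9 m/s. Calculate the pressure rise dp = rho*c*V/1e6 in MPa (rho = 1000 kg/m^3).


dp = 1000 * 1350 * 4.9 / 1e6 = 6.6150 MPa


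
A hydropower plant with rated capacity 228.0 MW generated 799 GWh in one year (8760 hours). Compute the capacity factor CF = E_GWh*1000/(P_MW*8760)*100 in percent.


CF = 799 * 1000 / (228.0 * 8760) * 100 = 40.0044 %


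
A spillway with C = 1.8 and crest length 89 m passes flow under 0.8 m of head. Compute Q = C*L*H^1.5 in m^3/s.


Q = 1.8 * 89 * 0.8^1.5 = 114.6298 m^3/s


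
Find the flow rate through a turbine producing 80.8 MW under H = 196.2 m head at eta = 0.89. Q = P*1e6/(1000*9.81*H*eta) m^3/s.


Q = 80.8 * 1e6 / (1000 * 9.81 * 196.2 * 0.89) = 47.1686 m^3/s


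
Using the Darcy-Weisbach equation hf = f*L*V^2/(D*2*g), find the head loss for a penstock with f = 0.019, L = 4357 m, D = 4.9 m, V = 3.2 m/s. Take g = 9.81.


hf = 0.019 * 4357 * 3.2^2 / (4.9 * 2 * 9.81) = 8.8175 m


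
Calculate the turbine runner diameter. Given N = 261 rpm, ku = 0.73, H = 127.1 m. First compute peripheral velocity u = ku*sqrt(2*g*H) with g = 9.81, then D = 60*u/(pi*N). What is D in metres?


u = 0.73 * sqrt(2*9.81*127.1) = 36.4540 m/s
D = 60 * 36.4540 / (pi * 261) = 2.6675 m


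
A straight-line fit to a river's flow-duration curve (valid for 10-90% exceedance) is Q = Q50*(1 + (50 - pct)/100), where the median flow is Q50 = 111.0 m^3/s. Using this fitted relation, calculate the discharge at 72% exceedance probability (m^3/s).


Q = 111.0 * (1 + (50 - 72)/100) = 86.5800 m^3/s


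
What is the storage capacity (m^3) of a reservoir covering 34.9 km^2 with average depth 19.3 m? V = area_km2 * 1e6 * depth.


V = 34.9 * 1e6 * 19.3 = 6.7357e+08 m^3


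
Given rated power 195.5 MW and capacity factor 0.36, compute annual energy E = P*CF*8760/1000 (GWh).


E = 195.5 * 0.36 * 8760 / 1000 = 616.5288 GWh


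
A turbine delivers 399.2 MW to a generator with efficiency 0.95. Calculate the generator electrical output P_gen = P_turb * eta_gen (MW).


P_gen = 399.2 * 0.95 = 379.2400 MW


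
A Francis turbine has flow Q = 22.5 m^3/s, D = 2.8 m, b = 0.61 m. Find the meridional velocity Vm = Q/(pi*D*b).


Vm = 22.5 / (pi * 2.8 * 0.61) = 4.1932 m/s


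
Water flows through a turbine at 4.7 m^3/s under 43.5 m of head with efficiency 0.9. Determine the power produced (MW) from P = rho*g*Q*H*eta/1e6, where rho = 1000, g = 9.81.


P = 1000 * 9.81 * 4.7 * 43.5 * 0.9 / 1e6 = 1.8051 MW


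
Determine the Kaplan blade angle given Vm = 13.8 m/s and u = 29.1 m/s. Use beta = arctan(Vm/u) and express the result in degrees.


beta = arctan(13.8 / 29.1) = 25.3716 degrees


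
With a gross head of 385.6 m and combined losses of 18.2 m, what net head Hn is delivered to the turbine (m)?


Hn = 385.6 - 18.2 = 367.4000 m


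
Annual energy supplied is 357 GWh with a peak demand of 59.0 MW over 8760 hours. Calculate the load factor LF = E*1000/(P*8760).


LF = 357 * 1000 / (59.0 * 8760) = 0.6907


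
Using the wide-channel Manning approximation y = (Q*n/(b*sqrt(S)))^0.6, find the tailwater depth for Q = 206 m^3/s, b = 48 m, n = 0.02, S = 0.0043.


y = (206 * 0.02 / (48 * 0.0043^0.5))^0.6 = 1.1753 m


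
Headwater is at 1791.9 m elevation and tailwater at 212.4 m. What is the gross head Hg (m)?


Hg = 1791.9 - 212.4 = 1579.5000 m


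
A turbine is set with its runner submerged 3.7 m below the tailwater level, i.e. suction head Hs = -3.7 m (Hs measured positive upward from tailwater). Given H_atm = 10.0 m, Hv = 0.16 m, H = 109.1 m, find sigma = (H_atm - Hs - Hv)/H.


sigma = (10.0 - (-3.7) - 0.16) / 109.1 = 0.1241


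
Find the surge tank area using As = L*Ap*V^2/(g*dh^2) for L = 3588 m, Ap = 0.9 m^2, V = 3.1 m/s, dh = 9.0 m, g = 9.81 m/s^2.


As = 3588 * 0.9 * 3.1^2 / (9.81 * 9.0^2) = 39.0539 m^2


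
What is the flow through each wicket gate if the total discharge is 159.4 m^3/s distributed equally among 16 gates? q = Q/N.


q = 159.4 / 16 = 9.9625 m^3/s


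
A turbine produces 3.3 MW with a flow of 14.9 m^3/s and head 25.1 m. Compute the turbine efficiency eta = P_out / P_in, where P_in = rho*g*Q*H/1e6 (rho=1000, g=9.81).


P_in = 1000 * 9.81 * 14.9 * 25.1 / 1e6 = 3.6688 MW
eta = 3.3 / 3.6688 = 0.8995


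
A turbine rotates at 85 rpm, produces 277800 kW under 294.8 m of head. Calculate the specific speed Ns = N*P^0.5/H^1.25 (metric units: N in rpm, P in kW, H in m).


Ns = 85 * 277800^0.5 / 294.8^1.25 = 36.6755


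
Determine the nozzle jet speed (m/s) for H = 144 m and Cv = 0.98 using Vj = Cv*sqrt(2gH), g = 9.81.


Vj = 0.98 * sqrt(2*9.81*144) = 52.0903 m/s


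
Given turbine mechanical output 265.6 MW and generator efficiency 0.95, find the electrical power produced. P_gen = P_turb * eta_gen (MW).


P_gen = 265.6 * 0.95 = 252.3200 MW


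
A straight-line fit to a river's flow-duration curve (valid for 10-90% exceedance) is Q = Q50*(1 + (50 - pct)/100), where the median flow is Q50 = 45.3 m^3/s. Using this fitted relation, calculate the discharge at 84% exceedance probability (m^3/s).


Q = 45.3 * (1 + (50 - 84)/100) = 29.8980 m^3/s


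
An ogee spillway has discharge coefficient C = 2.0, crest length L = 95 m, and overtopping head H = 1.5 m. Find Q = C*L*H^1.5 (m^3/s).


Q = 2.0 * 95 * 1.5^1.5 = 349.0523 m^3/s


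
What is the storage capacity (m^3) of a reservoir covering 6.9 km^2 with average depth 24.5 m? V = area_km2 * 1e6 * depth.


V = 6.9 * 1e6 * 24.5 = 1.6905e+08 m^3


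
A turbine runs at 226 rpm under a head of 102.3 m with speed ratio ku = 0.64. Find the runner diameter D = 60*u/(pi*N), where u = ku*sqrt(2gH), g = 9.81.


u = 0.64 * sqrt(2*9.81*102.3) = 28.6726 m/s
D = 60 * 28.6726 / (pi * 226) = 2.4230 m


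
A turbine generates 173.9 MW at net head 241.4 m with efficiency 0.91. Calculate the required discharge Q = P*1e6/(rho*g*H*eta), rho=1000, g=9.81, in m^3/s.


Q = 173.9 * 1e6 / (1000 * 9.81 * 241.4 * 0.91) = 80.6960 m^3/s


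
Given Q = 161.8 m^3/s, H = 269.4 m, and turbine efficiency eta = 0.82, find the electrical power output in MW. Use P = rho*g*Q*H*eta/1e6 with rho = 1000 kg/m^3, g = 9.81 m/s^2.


P = 1000 * 9.81 * 161.8 * 269.4 * 0.82 / 1e6 = 350.6380 MW


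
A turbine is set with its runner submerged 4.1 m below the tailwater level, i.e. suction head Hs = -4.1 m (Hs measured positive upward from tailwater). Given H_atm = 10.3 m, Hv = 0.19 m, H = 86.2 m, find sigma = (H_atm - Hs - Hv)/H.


sigma = (10.3 - (-4.1) - 0.19) / 86.2 = 0.1648


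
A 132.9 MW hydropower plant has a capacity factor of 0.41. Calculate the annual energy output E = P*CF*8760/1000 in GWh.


E = 132.9 * 0.41 * 8760 / 1000 = 477.3236 GWh


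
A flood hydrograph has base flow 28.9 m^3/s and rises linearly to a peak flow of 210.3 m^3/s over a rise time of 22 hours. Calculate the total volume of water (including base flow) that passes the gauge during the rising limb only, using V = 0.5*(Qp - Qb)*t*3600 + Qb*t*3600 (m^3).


V = 0.5*(210.3 - 28.9)*22*3600 + 28.9*22*3600 = 9.4723e+06 m^3


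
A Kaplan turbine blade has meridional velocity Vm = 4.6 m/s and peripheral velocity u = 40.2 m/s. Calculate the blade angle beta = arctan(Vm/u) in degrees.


beta = arctan(4.6 / 40.2) = 6.5278 degrees


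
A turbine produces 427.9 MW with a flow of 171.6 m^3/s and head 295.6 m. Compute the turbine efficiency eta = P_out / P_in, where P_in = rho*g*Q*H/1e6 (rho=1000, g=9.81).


P_in = 1000 * 9.81 * 171.6 * 295.6 / 1e6 = 497.6119 MW
eta = 427.9 / 497.6119 = 0.8599


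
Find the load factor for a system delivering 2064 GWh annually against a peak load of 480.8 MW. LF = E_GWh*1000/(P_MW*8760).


LF = 2064 * 1000 / (480.8 * 8760) = 0.4901


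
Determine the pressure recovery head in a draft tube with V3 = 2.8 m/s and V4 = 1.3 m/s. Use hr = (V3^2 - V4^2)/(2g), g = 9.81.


hr = (2.8^2 - 1.3^2) / (2*9.81) = 0.3135 m


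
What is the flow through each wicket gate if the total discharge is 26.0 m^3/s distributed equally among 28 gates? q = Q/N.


q = 26.0 / 28 = 0.9286 m^3/s


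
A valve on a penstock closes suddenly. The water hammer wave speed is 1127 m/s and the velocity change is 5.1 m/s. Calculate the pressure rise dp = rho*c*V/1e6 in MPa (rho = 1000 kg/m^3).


dp = 1000 * 1127 * 5.1 / 1e6 = 5.7477 MPa


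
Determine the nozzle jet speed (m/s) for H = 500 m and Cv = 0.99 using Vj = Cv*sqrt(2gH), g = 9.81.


Vj = 0.99 * sqrt(2*9.81*500) = 98.0550 m/s


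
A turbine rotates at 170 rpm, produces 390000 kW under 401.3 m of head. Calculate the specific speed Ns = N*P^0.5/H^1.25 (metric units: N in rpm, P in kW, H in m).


Ns = 170 * 390000^0.5 / 401.3^1.25 = 59.1078


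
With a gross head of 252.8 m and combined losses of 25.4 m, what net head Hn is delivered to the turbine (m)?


Hn = 252.8 - 25.4 = 227.4000 m


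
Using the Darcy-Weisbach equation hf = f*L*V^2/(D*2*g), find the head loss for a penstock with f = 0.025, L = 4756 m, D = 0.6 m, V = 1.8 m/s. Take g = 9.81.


hf = 0.025 * 4756 * 1.8^2 / (0.6 * 2 * 9.81) = 32.7248 m


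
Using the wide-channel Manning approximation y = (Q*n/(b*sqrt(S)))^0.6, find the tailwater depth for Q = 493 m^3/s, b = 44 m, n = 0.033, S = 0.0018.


y = (493 * 0.033 / (44 * 0.0018^0.5))^0.6 = 3.6658 m


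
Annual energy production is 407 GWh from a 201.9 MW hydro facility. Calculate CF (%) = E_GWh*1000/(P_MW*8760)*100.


CF = 407 * 1000 / (201.9 * 8760) * 100 = 23.0120 %


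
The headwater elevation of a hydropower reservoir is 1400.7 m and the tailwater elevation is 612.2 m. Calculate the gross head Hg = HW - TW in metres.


Hg = 1400.7 - 612.2 = 788.5000 m


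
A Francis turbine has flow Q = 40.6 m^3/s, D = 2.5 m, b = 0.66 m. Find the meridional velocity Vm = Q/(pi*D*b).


Vm = 40.6 / (pi * 2.5 * 0.66) = 7.8324 m/s


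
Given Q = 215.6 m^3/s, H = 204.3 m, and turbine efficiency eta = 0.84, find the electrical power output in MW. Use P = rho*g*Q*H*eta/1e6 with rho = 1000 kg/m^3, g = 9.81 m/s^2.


P = 1000 * 9.81 * 215.6 * 204.3 * 0.84 / 1e6 = 362.9656 MW


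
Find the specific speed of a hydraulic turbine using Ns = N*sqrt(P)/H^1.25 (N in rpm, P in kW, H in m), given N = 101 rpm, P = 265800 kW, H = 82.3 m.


Ns = 101 * 265800^0.5 / 82.3^1.25 = 210.0628


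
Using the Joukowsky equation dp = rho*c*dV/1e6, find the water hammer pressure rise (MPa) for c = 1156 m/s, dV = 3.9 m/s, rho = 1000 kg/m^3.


dp = 1000 * 1156 * 3.9 / 1e6 = 4.5084 MPa


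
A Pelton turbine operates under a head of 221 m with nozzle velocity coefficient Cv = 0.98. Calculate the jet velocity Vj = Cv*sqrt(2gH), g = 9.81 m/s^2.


Vj = 0.98 * sqrt(2*9.81*221) = 64.5315 m/s


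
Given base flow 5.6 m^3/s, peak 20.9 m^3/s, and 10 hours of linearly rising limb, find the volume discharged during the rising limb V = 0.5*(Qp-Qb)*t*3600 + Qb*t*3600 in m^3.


V = 0.5*(20.9 - 5.6)*10*3600 + 5.6*10*3600 = 477000.0000 m^3


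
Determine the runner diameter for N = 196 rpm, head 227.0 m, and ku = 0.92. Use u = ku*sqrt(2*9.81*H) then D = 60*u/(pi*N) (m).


u = 0.92 * sqrt(2*9.81*227.0) = 61.3974 m/s
D = 60 * 61.3974 / (pi * 196) = 5.9827 m


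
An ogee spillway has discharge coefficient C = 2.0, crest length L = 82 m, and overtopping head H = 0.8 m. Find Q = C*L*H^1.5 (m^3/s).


Q = 2.0 * 82 * 0.8^1.5 = 117.3488 m^3/s


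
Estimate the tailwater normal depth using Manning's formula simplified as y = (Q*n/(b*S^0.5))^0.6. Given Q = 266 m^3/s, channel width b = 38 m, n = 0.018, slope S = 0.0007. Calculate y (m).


y = (266 * 0.018 / (38 * 0.0007^0.5))^0.6 = 2.5509 m


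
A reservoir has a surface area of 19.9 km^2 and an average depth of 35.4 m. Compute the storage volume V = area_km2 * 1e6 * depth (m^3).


V = 19.9 * 1e6 * 35.4 = 7.0446e+08 m^3


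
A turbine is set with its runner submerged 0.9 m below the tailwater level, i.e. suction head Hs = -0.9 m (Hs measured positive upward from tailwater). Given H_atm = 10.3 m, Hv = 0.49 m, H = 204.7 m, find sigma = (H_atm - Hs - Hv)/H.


sigma = (10.3 - (-0.9) - 0.49) / 204.7 = 0.0523


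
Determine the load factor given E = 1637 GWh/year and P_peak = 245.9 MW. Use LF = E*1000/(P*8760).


LF = 1637 * 1000 / (245.9 * 8760) = 0.7600


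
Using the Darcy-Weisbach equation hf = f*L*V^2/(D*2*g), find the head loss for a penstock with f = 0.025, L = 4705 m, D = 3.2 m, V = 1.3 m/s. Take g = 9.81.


hf = 0.025 * 4705 * 1.3^2 / (3.2 * 2 * 9.81) = 3.1662 m


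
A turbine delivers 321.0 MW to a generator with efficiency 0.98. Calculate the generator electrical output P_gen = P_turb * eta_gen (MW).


P_gen = 321.0 * 0.98 = 314.5800 MW


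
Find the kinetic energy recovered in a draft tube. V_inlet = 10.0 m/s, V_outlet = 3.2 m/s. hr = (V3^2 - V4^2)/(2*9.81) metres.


hr = (10.0^2 - 3.2^2) / (2*9.81) = 4.5749 m


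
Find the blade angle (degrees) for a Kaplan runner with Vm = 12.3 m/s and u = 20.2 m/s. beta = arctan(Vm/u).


beta = arctan(12.3 / 20.2) = 31.3377 degrees


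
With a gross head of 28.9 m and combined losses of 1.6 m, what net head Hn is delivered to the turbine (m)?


Hn = 28.9 - 1.6 = 27.3000 m


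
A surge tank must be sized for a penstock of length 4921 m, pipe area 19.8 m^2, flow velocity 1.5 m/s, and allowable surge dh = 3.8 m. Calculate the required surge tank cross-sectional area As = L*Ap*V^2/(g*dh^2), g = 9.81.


As = 4921 * 19.8 * 1.5^2 / (9.81 * 3.8^2) = 1547.6219 m^2


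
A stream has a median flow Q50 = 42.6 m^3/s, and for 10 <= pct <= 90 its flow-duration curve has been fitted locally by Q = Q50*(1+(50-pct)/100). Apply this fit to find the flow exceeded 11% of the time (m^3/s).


Q = 42.6 * (1 + (50 - 11)/100) = 59.2140 m^3/s


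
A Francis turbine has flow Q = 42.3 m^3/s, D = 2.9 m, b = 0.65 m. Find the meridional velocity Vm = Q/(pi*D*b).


Vm = 42.3 / (pi * 2.9 * 0.65) = 7.1430 m/s


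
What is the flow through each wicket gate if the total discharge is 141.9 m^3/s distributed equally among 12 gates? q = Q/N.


q = 141.9 / 12 = 11.8250 m^3/s


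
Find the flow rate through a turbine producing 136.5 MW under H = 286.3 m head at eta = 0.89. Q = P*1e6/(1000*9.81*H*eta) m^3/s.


Q = 136.5 * 1e6 / (1000 * 9.81 * 286.3 * 0.89) = 54.6075 m^3/s


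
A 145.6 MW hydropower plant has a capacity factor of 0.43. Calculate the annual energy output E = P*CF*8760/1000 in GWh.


E = 145.6 * 0.43 * 8760 / 1000 = 548.4461 GWh


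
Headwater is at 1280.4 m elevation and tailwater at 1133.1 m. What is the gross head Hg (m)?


Hg = 1280.4 - 1133.1 = 147.3000 m


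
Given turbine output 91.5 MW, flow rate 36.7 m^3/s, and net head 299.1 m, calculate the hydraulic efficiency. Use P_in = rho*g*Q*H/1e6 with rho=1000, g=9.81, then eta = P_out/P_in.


P_in = 1000 * 9.81 * 36.7 * 299.1 / 1e6 = 107.6841 MW
eta = 91.5 / 107.6841 = 0.8497


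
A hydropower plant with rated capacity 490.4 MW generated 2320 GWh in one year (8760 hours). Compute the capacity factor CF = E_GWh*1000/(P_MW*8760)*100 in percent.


CF = 2320 * 1000 / (490.4 * 8760) * 100 = 54.0049 %


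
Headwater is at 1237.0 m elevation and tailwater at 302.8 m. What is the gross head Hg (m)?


Hg = 1237.0 - 302.8 = 934.2000 m


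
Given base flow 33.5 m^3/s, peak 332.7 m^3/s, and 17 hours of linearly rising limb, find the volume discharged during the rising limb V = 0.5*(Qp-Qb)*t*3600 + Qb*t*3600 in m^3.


V = 0.5*(332.7 - 33.5)*17*3600 + 33.5*17*3600 = 1.1206e+07 m^3


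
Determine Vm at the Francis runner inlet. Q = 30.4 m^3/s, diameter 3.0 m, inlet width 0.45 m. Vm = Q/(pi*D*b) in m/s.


Vm = 30.4 / (pi * 3.0 * 0.45) = 7.1679 m/s


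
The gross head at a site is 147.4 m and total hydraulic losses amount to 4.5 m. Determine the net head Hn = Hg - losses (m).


Hn = 147.4 - 4.5 = 142.9000 m


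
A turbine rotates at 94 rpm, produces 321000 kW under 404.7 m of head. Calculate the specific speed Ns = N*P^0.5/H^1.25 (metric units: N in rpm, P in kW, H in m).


Ns = 94 * 321000^0.5 / 404.7^1.25 = 29.3403


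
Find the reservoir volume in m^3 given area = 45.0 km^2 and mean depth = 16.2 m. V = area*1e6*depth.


V = 45.0 * 1e6 * 16.2 = 7.2900e+08 m^3


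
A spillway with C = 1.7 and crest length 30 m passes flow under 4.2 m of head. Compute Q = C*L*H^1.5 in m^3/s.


Q = 1.7 * 30 * 4.2^1.5 = 438.9794 m^3/s


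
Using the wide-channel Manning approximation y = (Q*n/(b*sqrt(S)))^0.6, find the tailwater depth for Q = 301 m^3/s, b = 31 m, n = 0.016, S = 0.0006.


y = (301 * 0.016 / (31 * 0.0006^0.5))^0.6 = 3.0294 m


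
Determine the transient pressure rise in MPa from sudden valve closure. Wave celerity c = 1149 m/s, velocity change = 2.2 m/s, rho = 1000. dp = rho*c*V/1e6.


dp = 1000 * 1149 * 2.2 / 1e6 = 2.5278 MPa


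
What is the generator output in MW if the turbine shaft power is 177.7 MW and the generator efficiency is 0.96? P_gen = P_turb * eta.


P_gen = 177.7 * 0.96 = 170.5920 MW


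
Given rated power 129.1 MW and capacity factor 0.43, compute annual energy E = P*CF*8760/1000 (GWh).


E = 129.1 * 0.43 * 8760 / 1000 = 486.2939 GWh


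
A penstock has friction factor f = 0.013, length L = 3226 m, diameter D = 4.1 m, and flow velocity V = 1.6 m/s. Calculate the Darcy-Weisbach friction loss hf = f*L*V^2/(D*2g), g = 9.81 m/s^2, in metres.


hf = 0.013 * 3226 * 1.6^2 / (4.1 * 2 * 9.81) = 1.3346 m


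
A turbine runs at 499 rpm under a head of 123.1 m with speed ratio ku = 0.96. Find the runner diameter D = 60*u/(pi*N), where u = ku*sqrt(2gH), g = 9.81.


u = 0.96 * sqrt(2*9.81*123.1) = 47.1791 m/s
D = 60 * 47.1791 / (pi * 499) = 1.8057 m


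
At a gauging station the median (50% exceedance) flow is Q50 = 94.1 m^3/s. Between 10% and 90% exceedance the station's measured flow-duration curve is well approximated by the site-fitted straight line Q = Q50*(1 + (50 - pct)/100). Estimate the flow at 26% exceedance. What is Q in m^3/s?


Q = 94.1 * (1 + (50 - 26)/100) = 116.6840 m^3/s


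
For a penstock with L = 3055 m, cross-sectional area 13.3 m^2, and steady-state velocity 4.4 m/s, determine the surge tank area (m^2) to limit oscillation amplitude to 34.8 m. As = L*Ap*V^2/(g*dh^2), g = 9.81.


As = 3055 * 13.3 * 4.4^2 / (9.81 * 34.8^2) = 66.2126 m^2


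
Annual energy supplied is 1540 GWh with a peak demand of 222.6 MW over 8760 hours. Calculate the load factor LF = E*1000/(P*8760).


LF = 1540 * 1000 / (222.6 * 8760) = 0.7898


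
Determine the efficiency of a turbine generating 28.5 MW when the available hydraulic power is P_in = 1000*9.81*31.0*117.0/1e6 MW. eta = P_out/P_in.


P_in = 1000 * 9.81 * 31.0 * 117.0 / 1e6 = 35.5809 MW
eta = 28.5 / 35.5809 = 0.8010


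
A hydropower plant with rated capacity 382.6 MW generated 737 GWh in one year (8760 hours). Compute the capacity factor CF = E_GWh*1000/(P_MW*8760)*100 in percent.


CF = 737 * 1000 / (382.6 * 8760) * 100 = 21.9897 %


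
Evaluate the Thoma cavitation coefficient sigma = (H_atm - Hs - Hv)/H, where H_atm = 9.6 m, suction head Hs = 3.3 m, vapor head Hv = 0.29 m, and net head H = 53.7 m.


sigma = (9.6 - 3.3 - 0.29) / 53.7 = 0.1119


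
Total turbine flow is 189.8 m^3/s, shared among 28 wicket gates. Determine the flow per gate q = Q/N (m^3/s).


q = 189.8 / 28 = 6.7786 m^3/s


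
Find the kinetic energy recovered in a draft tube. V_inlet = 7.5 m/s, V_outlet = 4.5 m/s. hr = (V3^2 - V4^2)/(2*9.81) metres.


hr = (7.5^2 - 4.5^2) / (2*9.81) = 1.8349 m


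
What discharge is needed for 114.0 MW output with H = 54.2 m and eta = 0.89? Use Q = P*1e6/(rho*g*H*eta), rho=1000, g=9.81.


Q = 114.0 * 1e6 / (1000 * 9.81 * 54.2 * 0.89) = 240.9054 m^3/s


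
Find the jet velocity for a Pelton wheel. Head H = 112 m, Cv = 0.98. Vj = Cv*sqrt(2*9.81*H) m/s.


Vj = 0.98 * sqrt(2*9.81*112) = 45.9393 m/s


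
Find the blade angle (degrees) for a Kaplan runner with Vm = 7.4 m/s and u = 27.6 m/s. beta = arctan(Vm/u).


beta = arctan(7.4 / 27.6) = 15.0089 degrees


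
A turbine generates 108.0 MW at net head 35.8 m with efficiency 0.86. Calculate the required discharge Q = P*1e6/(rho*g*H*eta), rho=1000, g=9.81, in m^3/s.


Q = 108.0 * 1e6 / (1000 * 9.81 * 35.8 * 0.86) = 357.5800 m^3/s


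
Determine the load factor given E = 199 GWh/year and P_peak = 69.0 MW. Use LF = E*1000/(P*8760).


LF = 199 * 1000 / (69.0 * 8760) = 0.3292


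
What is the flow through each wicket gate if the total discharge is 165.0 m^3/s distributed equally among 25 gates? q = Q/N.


q = 165.0 / 25 = 6.6000 m^3/s


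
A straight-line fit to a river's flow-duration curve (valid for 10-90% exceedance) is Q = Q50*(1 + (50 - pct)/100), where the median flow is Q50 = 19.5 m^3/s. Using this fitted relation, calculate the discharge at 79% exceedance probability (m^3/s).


Q = 19.5 * (1 + (50 - 79)/100) = 13.8450 m^3/s


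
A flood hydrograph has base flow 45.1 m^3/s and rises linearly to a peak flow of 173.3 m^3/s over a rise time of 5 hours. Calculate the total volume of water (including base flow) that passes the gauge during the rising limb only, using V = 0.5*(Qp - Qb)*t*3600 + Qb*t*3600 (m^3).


V = 0.5*(173.3 - 45.1)*5*3600 + 45.1*5*3600 = 1.9656e+06 m^3


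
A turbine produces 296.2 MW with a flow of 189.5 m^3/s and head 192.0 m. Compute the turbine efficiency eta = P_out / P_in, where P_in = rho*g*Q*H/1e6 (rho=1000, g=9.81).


P_in = 1000 * 9.81 * 189.5 * 192.0 / 1e6 = 356.9270 MW
eta = 296.2 / 356.9270 = 0.8299


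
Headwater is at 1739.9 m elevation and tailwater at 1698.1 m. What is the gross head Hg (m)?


Hg = 1739.9 - 1698.1 = 41.8000 m


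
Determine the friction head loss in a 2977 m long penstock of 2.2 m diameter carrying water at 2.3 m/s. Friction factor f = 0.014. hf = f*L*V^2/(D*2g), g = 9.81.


hf = 0.014 * 2977 * 2.3^2 / (2.2 * 2 * 9.81) = 5.1079 m


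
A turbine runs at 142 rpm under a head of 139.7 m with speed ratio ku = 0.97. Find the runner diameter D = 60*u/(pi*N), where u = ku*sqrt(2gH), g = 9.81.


u = 0.97 * sqrt(2*9.81*139.7) = 50.7831 m/s
D = 60 * 50.7831 / (pi * 142) = 6.8302 m


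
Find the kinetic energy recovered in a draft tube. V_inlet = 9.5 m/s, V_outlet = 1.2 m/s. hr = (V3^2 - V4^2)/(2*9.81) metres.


hr = (9.5^2 - 1.2^2) / (2*9.81) = 4.5265 m


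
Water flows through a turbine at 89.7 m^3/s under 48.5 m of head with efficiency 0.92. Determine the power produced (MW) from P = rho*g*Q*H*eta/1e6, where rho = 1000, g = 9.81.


P = 1000 * 9.81 * 89.7 * 48.5 * 0.92 / 1e6 = 39.2637 MW


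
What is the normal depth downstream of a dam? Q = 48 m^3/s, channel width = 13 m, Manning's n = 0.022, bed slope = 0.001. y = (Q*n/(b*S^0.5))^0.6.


y = (48 * 0.022 / (13 * 0.001^0.5))^0.6 = 1.7613 m


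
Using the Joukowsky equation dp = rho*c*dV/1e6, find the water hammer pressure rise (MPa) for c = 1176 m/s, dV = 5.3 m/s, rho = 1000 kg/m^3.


dp = 1000 * 1176 * 5.3 / 1e6 = 6.2328 MPa


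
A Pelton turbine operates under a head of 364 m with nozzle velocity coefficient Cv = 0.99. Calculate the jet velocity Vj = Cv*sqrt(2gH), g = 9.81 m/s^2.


Vj = 0.99 * sqrt(2*9.81*364) = 83.6634 m/s


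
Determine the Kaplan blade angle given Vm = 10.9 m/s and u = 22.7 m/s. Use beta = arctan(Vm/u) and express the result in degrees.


beta = arctan(10.9 / 22.7) = 25.6492 degrees


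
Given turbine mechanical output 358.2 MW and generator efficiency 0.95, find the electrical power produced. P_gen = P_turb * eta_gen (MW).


P_gen = 358.2 * 0.95 = 340.2900 MW


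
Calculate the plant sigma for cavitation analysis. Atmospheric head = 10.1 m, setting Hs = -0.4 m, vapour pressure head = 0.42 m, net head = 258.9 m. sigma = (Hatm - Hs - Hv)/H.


sigma = (10.1 - (-0.4) - 0.42) / 258.9 = 0.0389


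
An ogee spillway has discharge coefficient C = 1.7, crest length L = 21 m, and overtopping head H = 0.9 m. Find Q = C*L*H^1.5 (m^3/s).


Q = 1.7 * 21 * 0.9^1.5 = 30.4812 m^3/s


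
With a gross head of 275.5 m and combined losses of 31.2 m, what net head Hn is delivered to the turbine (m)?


Hn = 275.5 - 31.2 = 244.3000 m


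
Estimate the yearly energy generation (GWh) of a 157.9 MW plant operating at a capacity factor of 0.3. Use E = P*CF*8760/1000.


E = 157.9 * 0.3 * 8760 / 1000 = 414.9612 GWh


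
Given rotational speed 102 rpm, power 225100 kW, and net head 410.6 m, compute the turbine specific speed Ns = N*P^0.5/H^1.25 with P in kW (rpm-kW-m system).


Ns = 102 * 225100^0.5 / 410.6^1.25 = 26.1827


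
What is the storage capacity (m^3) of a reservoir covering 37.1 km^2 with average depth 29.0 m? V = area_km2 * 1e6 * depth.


V = 37.1 * 1e6 * 29.0 = 1.0759e+09 m^3


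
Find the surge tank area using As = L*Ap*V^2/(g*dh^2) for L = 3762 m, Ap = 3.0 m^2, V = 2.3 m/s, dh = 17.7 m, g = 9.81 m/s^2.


As = 3762 * 3.0 * 2.3^2 / (9.81 * 17.7^2) = 19.4259 m^2


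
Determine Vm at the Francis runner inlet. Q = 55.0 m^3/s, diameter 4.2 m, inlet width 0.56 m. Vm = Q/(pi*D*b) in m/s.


Vm = 55.0 / (pi * 4.2 * 0.56) = 7.4435 m/s


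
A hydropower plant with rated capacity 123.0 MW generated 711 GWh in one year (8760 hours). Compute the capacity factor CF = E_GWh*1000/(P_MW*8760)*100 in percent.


CF = 711 * 1000 / (123.0 * 8760) * 100 = 65.9873 %


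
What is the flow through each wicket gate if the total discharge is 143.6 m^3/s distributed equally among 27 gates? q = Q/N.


q = 143.6 / 27 = 5.3185 m^3/s


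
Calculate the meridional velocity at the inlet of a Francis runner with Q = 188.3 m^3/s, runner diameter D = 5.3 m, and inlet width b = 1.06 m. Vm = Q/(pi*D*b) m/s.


Vm = 188.3 / (pi * 5.3 * 1.06) = 10.6689 m/s


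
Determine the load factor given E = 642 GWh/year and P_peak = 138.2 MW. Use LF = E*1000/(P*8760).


LF = 642 * 1000 / (138.2 * 8760) = 0.5303


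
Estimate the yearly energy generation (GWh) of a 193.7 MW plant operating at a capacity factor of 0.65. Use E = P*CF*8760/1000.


E = 193.7 * 0.65 * 8760 / 1000 = 1102.9278 GWh


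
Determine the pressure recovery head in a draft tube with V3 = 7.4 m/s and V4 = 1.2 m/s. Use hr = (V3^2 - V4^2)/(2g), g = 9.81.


hr = (7.4^2 - 1.2^2) / (2*9.81) = 2.7176 m


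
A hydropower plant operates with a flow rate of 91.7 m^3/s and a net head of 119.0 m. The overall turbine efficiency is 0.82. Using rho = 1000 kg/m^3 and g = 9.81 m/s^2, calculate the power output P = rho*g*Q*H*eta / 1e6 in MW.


P = 1000 * 9.81 * 91.7 * 119.0 * 0.82 / 1e6 = 87.7807 MW


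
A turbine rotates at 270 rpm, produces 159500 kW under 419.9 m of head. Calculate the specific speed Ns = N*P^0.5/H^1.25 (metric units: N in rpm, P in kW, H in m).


Ns = 270 * 159500^0.5 / 419.9^1.25 = 56.7299


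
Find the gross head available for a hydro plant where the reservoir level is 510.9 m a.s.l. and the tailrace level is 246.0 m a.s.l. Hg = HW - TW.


Hg = 510.9 - 246.0 = 264.9000 m


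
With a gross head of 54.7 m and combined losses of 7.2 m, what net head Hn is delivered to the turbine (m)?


Hn = 54.7 - 7.2 = 47.5000 m


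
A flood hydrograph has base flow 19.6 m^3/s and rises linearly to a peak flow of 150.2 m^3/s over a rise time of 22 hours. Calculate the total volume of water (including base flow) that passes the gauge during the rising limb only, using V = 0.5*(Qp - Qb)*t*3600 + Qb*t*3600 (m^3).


V = 0.5*(150.2 - 19.6)*22*3600 + 19.6*22*3600 = 6.7241e+06 m^3


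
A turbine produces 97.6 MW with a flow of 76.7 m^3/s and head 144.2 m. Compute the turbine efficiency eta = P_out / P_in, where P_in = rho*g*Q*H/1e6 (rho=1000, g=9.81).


P_in = 1000 * 9.81 * 76.7 * 144.2 / 1e6 = 108.5000 MW
eta = 97.6 / 108.5000 = 0.8995


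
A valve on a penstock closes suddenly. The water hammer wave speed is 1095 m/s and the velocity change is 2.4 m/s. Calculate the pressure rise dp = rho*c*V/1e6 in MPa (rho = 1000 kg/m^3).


dp = 1000 * 1095 * 2.4 / 1e6 = 2.6280 MPa


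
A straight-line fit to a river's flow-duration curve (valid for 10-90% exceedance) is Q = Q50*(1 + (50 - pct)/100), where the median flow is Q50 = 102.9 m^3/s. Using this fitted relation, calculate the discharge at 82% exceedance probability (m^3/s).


Q = 102.9 * (1 + (50 - 82)/100) = 69.9720 m^3/s


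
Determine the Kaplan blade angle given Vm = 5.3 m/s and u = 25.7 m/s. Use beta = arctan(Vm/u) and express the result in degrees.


beta = arctan(5.3 / 25.7) = 11.6525 degrees


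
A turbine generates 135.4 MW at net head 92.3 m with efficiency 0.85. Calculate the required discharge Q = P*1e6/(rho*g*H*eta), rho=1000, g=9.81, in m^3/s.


Q = 135.4 * 1e6 / (1000 * 9.81 * 92.3 * 0.85) = 175.9256 m^3/s


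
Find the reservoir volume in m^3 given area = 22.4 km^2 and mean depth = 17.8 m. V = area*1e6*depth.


V = 22.4 * 1e6 * 17.8 = 3.9872e+08 m^3


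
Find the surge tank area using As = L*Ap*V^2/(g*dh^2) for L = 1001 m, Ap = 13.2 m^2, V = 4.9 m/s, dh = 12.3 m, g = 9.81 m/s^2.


As = 1001 * 13.2 * 4.9^2 / (9.81 * 12.3^2) = 213.7573 m^2


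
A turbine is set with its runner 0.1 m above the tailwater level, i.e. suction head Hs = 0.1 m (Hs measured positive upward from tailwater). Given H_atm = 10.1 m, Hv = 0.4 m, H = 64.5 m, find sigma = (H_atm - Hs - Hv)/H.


sigma = (10.1 - 0.1 - 0.4) / 64.5 = 0.1488


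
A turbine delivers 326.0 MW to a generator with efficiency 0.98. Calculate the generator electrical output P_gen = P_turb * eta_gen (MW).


P_gen = 326.0 * 0.98 = 319.4800 MW


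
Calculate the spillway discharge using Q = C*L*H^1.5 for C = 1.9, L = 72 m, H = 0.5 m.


Q = 1.9 * 72 * 0.5^1.5 = 48.3661 m^3/s


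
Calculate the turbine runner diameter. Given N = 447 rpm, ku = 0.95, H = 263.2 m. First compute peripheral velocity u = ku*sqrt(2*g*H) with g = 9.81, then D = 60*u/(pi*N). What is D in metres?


u = 0.95 * sqrt(2*9.81*263.2) = 68.2678 m/s
D = 60 * 68.2678 / (pi * 447) = 2.9168 m


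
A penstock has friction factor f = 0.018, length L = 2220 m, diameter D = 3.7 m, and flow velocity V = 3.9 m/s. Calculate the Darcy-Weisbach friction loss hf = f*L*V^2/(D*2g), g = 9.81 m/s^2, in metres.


hf = 0.018 * 2220 * 3.9^2 / (3.7 * 2 * 9.81) = 8.3725 m


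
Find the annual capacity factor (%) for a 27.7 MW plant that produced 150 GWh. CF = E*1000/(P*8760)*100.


CF = 150 * 1000 / (27.7 * 8760) * 100 = 61.8169 %


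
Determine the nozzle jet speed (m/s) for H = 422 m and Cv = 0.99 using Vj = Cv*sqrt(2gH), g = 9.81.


Vj = 0.99 * sqrt(2*9.81*422) = 90.0826 m/s


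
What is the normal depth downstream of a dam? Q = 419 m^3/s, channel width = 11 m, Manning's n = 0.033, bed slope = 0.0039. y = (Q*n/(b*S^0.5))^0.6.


y = (419 * 0.033 / (11 * 0.0039^0.5))^0.6 = 6.0573 m


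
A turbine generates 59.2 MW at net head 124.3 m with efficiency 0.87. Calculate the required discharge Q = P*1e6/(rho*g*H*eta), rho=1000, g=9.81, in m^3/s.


Q = 59.2 * 1e6 / (1000 * 9.81 * 124.3 * 0.87) = 55.8036 m^3/s
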